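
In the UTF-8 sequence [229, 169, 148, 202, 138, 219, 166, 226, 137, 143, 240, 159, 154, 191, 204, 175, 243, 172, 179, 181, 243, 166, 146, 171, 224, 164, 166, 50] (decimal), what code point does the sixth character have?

U+032F

Offset 0: leading byte 0xE5 = 11100101 → 3-byte char #1 = E5 A9 94.
Offset 3: leading byte 0xCA = 11001010 → 2-byte char #2 = CA 8A.
Offset 5: leading byte 0xDB = 11011011 → 2-byte char #3 = DB A6.
Offset 7: leading byte 0xE2 = 11100010 → 3-byte char #4 = E2 89 8F.
Offset 10: leading byte 0xF0 = 11110000 → 4-byte char #5 = F0 9F 9A BF.
Offset 14: leading byte 0xCC = 11001100 → 2-byte char #6 = CC AF.
Leading byte 0xCC = 11001100 matches 110xxxxx → 2-byte sequence.
Byte 1: 0xCC = 11001100, payload 01100 (5 bits).
Byte 2: 0xAF = 10101111 (10xxxxxx ✓), payload 101111.
Concatenate: 01100101111 = 0x32F (11 bits → U+032F).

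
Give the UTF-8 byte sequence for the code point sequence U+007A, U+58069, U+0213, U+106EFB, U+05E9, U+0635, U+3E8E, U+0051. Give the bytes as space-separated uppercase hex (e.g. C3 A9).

U+007A: 1-byte form → 7A.
U+58069: 4-byte form → F1 98 81 A9.
U+0213: 2-byte form → C8 93.
U+106EFB: 4-byte form → F4 86 BB BB.
U+05E9: 2-byte form → D7 A9.
U+0635: 2-byte form → D8 B5.
U+3E8E: 3-byte form → E3 BA 8E.
U+0051: 1-byte form → 51.
Concatenated (19 bytes): 7A F1 98 81 A9 C8 93 F4 86 BB BB D7 A9 D8 B5 E3 BA 8E 51.

7A F1 98 81 A9 C8 93 F4 86 BB BB D7 A9 D8 B5 E3 BA 8E 51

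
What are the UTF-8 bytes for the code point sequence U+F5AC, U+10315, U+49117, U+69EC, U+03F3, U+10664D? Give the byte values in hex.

U+F5AC: 3-byte form → EF 96 AC.
U+10315: 4-byte form → F0 90 8C 95.
U+49117: 4-byte form → F1 89 84 97.
U+69EC: 3-byte form → E6 A7 AC.
U+03F3: 2-byte form → CF B3.
U+10664D: 4-byte form → F4 86 99 8D.
Concatenated (20 bytes): EF 96 AC F0 90 8C 95 F1 89 84 97 E6 A7 AC CF B3 F4 86 99 8D.

EF 96 AC F0 90 8C 95 F1 89 84 97 E6 A7 AC CF B3 F4 86 99 8D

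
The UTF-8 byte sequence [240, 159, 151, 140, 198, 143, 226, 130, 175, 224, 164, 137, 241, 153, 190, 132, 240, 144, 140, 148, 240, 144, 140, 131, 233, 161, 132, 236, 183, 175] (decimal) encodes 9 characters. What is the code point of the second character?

U+018F

Offset 0: leading byte 0xF0 = 11110000 → 4-byte char #1 = F0 9F 97 8C.
Offset 4: leading byte 0xC6 = 11000110 → 2-byte char #2 = C6 8F.
Leading byte 0xC6 = 11000110 matches 110xxxxx → 2-byte sequence.
Byte 1: 0xC6 = 11000110, payload 00110 (5 bits).
Byte 2: 0x8F = 10001111 (10xxxxxx ✓), payload 001111.
Concatenate: 00110001111 = 0x18F (11 bits → U+018F).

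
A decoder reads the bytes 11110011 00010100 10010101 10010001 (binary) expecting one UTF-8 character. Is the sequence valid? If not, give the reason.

Leading byte 0xF3 = 11110011 → 4-byte form.
Byte 2 is 0x14 = 00010100, which is not 10xxxxxx — expected a continuation byte.

invalid (non-continuation byte where continuation expected)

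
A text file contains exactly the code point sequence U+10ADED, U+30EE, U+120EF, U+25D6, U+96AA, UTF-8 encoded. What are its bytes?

U+10ADED: 4-byte form → F4 8A B7 AD.
U+30EE: 3-byte form → E3 83 AE.
U+120EF: 4-byte form → F0 92 83 AF.
U+25D6: 3-byte form → E2 97 96.
U+96AA: 3-byte form → E9 9A AA.
Concatenated (17 bytes): F4 8A B7 AD E3 83 AE F0 92 83 AF E2 97 96 E9 9A AA.

F4 8A B7 AD E3 83 AE F0 92 83 AF E2 97 96 E9 9A AA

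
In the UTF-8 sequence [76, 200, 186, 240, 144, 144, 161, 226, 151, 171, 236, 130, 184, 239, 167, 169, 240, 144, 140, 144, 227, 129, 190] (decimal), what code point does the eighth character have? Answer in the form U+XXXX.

U+307E

Offset 0: leading byte 0x4C = 01001100 → 1-byte char #1 = 4C.
Offset 1: leading byte 0xC8 = 11001000 → 2-byte char #2 = C8 BA.
Offset 3: leading byte 0xF0 = 11110000 → 4-byte char #3 = F0 90 90 A1.
Offset 7: leading byte 0xE2 = 11100010 → 3-byte char #4 = E2 97 AB.
Offset 10: leading byte 0xEC = 11101100 → 3-byte char #5 = EC 82 B8.
Offset 13: leading byte 0xEF = 11101111 → 3-byte char #6 = EF A7 A9.
Offset 16: leading byte 0xF0 = 11110000 → 4-byte char #7 = F0 90 8C 90.
Offset 20: leading byte 0xE3 = 11100011 → 3-byte char #8 = E3 81 BE.
Leading byte 0xE3 = 11100011 matches 1110xxxx → 3-byte sequence.
Byte 1: 0xE3 = 11100011, payload 0011 (4 bits).
Byte 2: 0x81 = 10000001 (10xxxxxx ✓), payload 000001.
Byte 3: 0xBE = 10111110 (10xxxxxx ✓), payload 111110.
Concatenate: 0011000001111110 = 0x307E (16 bits → U+307E).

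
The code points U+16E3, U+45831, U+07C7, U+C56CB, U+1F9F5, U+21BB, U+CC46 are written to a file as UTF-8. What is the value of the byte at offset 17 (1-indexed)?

1-indexed offset 17 is 0-indexed offset 16.
U+16E3 → 3-byte form E1 9B A3 at offsets 0–2.
U+45831 → 4-byte form F1 85 A0 B1 at offsets 3–6.
U+07C7 → 2-byte form DF 87 at offsets 7–8.
U+C56CB → 4-byte form F3 85 9B 8B at offsets 9–12.
U+1F9F5 → 4-byte form F0 9F A7 B5 at offsets 13–16.
Offset 16 falls in char 5's range; it's byte 4 of F0 9F A7 B5 = 0xB5.

0xB5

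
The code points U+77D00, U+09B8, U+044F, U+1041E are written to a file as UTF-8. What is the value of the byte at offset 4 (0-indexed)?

U+77D00 → 4-byte form F1 B7 B4 80 at offsets 0–3.
U+09B8 → 3-byte form E0 A6 B8 at offsets 4–6.
Offset 4 falls in char 2's range; it's byte 1 of E0 A6 B8 = 0xE0.

0xE0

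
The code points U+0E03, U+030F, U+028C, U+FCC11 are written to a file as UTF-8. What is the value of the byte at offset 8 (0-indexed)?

U+0E03 → 3-byte form E0 B8 83 at offsets 0–2.
U+030F → 2-byte form CC 8F at offsets 3–4.
U+028C → 2-byte form CA 8C at offsets 5–6.
U+FCC11 → 4-byte form F3 BC B0 91 at offsets 7–10.
Offset 8 falls in char 4's range; it's byte 2 of F3 BC B0 91 = 0xBC.

0xBC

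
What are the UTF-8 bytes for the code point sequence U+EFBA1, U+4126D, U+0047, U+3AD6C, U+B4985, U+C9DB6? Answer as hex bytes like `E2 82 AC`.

U+EFBA1: 4-byte form → F3 AF AE A1.
U+4126D: 4-byte form → F1 81 89 AD.
U+0047: 1-byte form → 47.
U+3AD6C: 4-byte form → F0 BA B5 AC.
U+B4985: 4-byte form → F2 B4 A6 85.
U+C9DB6: 4-byte form → F3 89 B6 B6.
Concatenated (21 bytes): F3 AF AE A1 F1 81 89 AD 47 F0 BA B5 AC F2 B4 A6 85 F3 89 B6 B6.

F3 AF AE A1 F1 81 89 AD 47 F0 BA B5 AC F2 B4 A6 85 F3 89 B6 B6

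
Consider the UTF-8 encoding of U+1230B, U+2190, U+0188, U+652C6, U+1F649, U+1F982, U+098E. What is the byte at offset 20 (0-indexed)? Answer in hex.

0x82

U+1230B → 4-byte form F0 92 8C 8B at offsets 0–3.
U+2190 → 3-byte form E2 86 90 at offsets 4–6.
U+0188 → 2-byte form C6 88 at offsets 7–8.
U+652C6 → 4-byte form F1 A5 8B 86 at offsets 9–12.
U+1F649 → 4-byte form F0 9F 99 89 at offsets 13–16.
U+1F982 → 4-byte form F0 9F A6 82 at offsets 17–20.
Offset 20 falls in char 6's range; it's byte 4 of F0 9F A6 82 = 0x82.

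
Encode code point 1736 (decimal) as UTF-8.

U+06C8 = 0x6C8 = 1736 decimal. In range U+0080–U+07FF → 2-byte form: 110xxxxx 10xxxxxx.
Binary (11 bits): 11011001000.
Split 5+6: 11011 | 001000.
Byte 1: 11011011 = 0xDB.
Byte 2: 10001000 = 0x88.

DB 88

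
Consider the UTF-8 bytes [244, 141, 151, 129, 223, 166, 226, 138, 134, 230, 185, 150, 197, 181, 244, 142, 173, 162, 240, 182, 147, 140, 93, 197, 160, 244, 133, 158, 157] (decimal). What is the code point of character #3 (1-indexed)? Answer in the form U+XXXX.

Offset 0: leading byte 0xF4 = 11110100 → 4-byte char #1 = F4 8D 97 81.
Offset 4: leading byte 0xDF = 11011111 → 2-byte char #2 = DF A6.
Offset 6: leading byte 0xE2 = 11100010 → 3-byte char #3 = E2 8A 86.
Leading byte 0xE2 = 11100010 matches 1110xxxx → 3-byte sequence.
Byte 1: 0xE2 = 11100010, payload 0010 (4 bits).
Byte 2: 0x8A = 10001010 (10xxxxxx ✓), payload 001010.
Byte 3: 0x86 = 10000110 (10xxxxxx ✓), payload 000110.
Concatenate: 0010001010000110 = 0x2286 (16 bits → U+2286).

U+2286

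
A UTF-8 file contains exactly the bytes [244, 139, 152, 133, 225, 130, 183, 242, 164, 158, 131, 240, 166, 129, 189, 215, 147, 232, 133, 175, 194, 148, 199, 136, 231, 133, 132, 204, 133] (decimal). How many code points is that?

10

Byte at offset 0: 0xF4 = 11110100 → 4-byte char (#1). Advance 4.
Byte at offset 4: 0xE1 = 11100001 → 3-byte char (#2). Advance 3.
Byte at offset 7: 0xF2 = 11110010 → 4-byte char (#3). Advance 4.
Byte at offset 11: 0xF0 = 11110000 → 4-byte char (#4). Advance 4.
Byte at offset 15: 0xD7 = 11010111 → 2-byte char (#5). Advance 2.
Byte at offset 17: 0xE8 = 11101000 → 3-byte char (#6). Advance 3.
Byte at offset 20: 0xC2 = 11000010 → 2-byte char (#7). Advance 2.
Byte at offset 22: 0xC7 = 11000111 → 2-byte char (#8). Advance 2.
Byte at offset 24: 0xE7 = 11100111 → 3-byte char (#9). Advance 3.
Byte at offset 27: 0xCC = 11001100 → 2-byte char (#10). Advance 2.
Reached end at offset 29 after 10 code points.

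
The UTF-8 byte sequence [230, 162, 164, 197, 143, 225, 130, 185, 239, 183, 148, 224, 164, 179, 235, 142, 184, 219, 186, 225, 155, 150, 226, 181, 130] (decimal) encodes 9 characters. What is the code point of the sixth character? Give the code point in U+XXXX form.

U+B3B8

Offset 0: leading byte 0xE6 = 11100110 → 3-byte char #1 = E6 A2 A4.
Offset 3: leading byte 0xC5 = 11000101 → 2-byte char #2 = C5 8F.
Offset 5: leading byte 0xE1 = 11100001 → 3-byte char #3 = E1 82 B9.
Offset 8: leading byte 0xEF = 11101111 → 3-byte char #4 = EF B7 94.
Offset 11: leading byte 0xE0 = 11100000 → 3-byte char #5 = E0 A4 B3.
Offset 14: leading byte 0xEB = 11101011 → 3-byte char #6 = EB 8E B8.
Leading byte 0xEB = 11101011 matches 1110xxxx → 3-byte sequence.
Byte 1: 0xEB = 11101011, payload 1011 (4 bits).
Byte 2: 0x8E = 10001110 (10xxxxxx ✓), payload 001110.
Byte 3: 0xB8 = 10111000 (10xxxxxx ✓), payload 111000.
Concatenate: 1011001110111000 = 0xB3B8 (16 bits → U+B3B8).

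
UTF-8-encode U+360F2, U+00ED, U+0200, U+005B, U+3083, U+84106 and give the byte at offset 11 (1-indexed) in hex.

1-indexed offset 11 is 0-indexed offset 10.
U+360F2 → 4-byte form F0 B6 83 B2 at offsets 0–3.
U+00ED → 2-byte form C3 AD at offsets 4–5.
U+0200 → 2-byte form C8 80 at offsets 6–7.
U+005B → 1-byte form 5B at offsets 8–8.
U+3083 → 3-byte form E3 82 83 at offsets 9–11.
Offset 10 falls in char 5's range; it's byte 2 of E3 82 83 = 0x82.

0x82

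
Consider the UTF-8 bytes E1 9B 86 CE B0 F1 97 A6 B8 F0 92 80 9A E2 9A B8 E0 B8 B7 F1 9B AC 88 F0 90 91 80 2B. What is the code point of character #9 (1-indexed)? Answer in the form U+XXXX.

Offset 0: leading byte 0xE1 = 11100001 → 3-byte char #1 = E1 9B 86.
Offset 3: leading byte 0xCE = 11001110 → 2-byte char #2 = CE B0.
Offset 5: leading byte 0xF1 = 11110001 → 4-byte char #3 = F1 97 A6 B8.
Offset 9: leading byte 0xF0 = 11110000 → 4-byte char #4 = F0 92 80 9A.
Offset 13: leading byte 0xE2 = 11100010 → 3-byte char #5 = E2 9A B8.
Offset 16: leading byte 0xE0 = 11100000 → 3-byte char #6 = E0 B8 B7.
Offset 19: leading byte 0xF1 = 11110001 → 4-byte char #7 = F1 9B AC 88.
Offset 23: leading byte 0xF0 = 11110000 → 4-byte char #8 = F0 90 91 80.
Offset 27: leading byte 0x2B = 00101011 → 1-byte char #9 = 2B.
Leading byte 0x2B = 00101011 matches 0xxxxxxx → 1-byte sequence.
Byte 1: 0x2B = 00101011, payload 0101011 (7 bits).
Concatenate: 0101011 = 0x2B (7 bits → U+002B).

U+002B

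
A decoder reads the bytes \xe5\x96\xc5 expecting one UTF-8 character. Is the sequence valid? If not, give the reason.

Leading byte 0xE5 = 11100101 → 3-byte form.
Byte 3 is 0xC5 = 11000101, which is not 10xxxxxx — expected a continuation byte.

invalid (non-continuation byte where continuation expected)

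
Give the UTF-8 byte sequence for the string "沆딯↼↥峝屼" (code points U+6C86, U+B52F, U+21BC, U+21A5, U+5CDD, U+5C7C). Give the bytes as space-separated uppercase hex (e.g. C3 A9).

E6 B2 86 EB 94 AF E2 86 BC E2 86 A5 E5 B3 9D E5 B1 BC

U+6C86: 3-byte form → E6 B2 86.
U+B52F: 3-byte form → EB 94 AF.
U+21BC: 3-byte form → E2 86 BC.
U+21A5: 3-byte form → E2 86 A5.
U+5CDD: 3-byte form → E5 B3 9D.
U+5C7C: 3-byte form → E5 B1 BC.
Concatenated (18 bytes): E6 B2 86 EB 94 AF E2 86 BC E2 86 A5 E5 B3 9D E5 B1 BC.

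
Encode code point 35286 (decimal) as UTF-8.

U+89D6 = 0x89D6 = 35286 decimal. In range U+0800–U+FFFF → 3-byte form: 1110xxxx 10xxxxxx 10xxxxxx.
Binary (16 bits): 1000100111010110.
Split 4+6+6: 1000 | 100111 | 010110.
Byte 1: 11101000 = 0xE8.
Byte 2: 10100111 = 0xA7.
Byte 3: 10010110 = 0x96.

E8 A7 96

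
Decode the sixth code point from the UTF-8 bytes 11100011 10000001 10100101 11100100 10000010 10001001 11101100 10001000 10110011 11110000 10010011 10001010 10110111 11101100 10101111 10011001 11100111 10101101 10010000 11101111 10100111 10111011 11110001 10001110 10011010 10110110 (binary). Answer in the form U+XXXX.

Offset 0: leading byte 0xE3 = 11100011 → 3-byte char #1 = E3 81 A5.
Offset 3: leading byte 0xE4 = 11100100 → 3-byte char #2 = E4 82 89.
Offset 6: leading byte 0xEC = 11101100 → 3-byte char #3 = EC 88 B3.
Offset 9: leading byte 0xF0 = 11110000 → 4-byte char #4 = F0 93 8A B7.
Offset 13: leading byte 0xEC = 11101100 → 3-byte char #5 = EC AF 99.
Offset 16: leading byte 0xE7 = 11100111 → 3-byte char #6 = E7 AD 90.
Leading byte 0xE7 = 11100111 matches 1110xxxx → 3-byte sequence.
Byte 1: 0xE7 = 11100111, payload 0111 (4 bits).
Byte 2: 0xAD = 10101101 (10xxxxxx ✓), payload 101101.
Byte 3: 0x90 = 10010000 (10xxxxxx ✓), payload 010000.
Concatenate: 0111101101010000 = 0x7B50 (16 bits → U+7B50).

U+7B50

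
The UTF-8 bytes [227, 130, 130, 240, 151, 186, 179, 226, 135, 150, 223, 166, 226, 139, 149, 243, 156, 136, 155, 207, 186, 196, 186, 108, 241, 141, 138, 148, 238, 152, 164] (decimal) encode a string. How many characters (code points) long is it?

Byte at offset 0: 0xE3 = 11100011 → 3-byte char (#1). Advance 3.
Byte at offset 3: 0xF0 = 11110000 → 4-byte char (#2). Advance 4.
Byte at offset 7: 0xE2 = 11100010 → 3-byte char (#3). Advance 3.
Byte at offset 10: 0xDF = 11011111 → 2-byte char (#4). Advance 2.
Byte at offset 12: 0xE2 = 11100010 → 3-byte char (#5). Advance 3.
Byte at offset 15: 0xF3 = 11110011 → 4-byte char (#6). Advance 4.
Byte at offset 19: 0xCF = 11001111 → 2-byte char (#7). Advance 2.
Byte at offset 21: 0xC4 = 11000100 → 2-byte char (#8). Advance 2.
Byte at offset 23: 0x6C = 01101100 → 1-byte char (#9). Advance 1.
Byte at offset 24: 0xF1 = 11110001 → 4-byte char (#10). Advance 4.
Byte at offset 28: 0xEE = 11101110 → 3-byte char (#11). Advance 3.
Reached end at offset 31 after 11 code points.

11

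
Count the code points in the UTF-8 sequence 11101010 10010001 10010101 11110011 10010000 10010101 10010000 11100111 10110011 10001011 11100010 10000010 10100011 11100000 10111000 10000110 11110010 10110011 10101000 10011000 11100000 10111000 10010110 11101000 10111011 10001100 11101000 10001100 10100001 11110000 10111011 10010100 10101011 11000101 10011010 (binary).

Byte at offset 0: 0xEA = 11101010 → 3-byte char (#1). Advance 3.
Byte at offset 3: 0xF3 = 11110011 → 4-byte char (#2). Advance 4.
Byte at offset 7: 0xE7 = 11100111 → 3-byte char (#3). Advance 3.
Byte at offset 10: 0xE2 = 11100010 → 3-byte char (#4). Advance 3.
Byte at offset 13: 0xE0 = 11100000 → 3-byte char (#5). Advance 3.
Byte at offset 16: 0xF2 = 11110010 → 4-byte char (#6). Advance 4.
Byte at offset 20: 0xE0 = 11100000 → 3-byte char (#7). Advance 3.
Byte at offset 23: 0xE8 = 11101000 → 3-byte char (#8). Advance 3.
Byte at offset 26: 0xE8 = 11101000 → 3-byte char (#9). Advance 3.
Byte at offset 29: 0xF0 = 11110000 → 4-byte char (#10). Advance 4.
Byte at offset 33: 0xC5 = 11000101 → 2-byte char (#11). Advance 2.
Reached end at offset 35 after 11 code points.

11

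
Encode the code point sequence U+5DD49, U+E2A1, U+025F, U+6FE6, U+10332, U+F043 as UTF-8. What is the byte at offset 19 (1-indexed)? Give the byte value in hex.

0x83

1-indexed offset 19 is 0-indexed offset 18.
U+5DD49 → 4-byte form F1 9D B5 89 at offsets 0–3.
U+E2A1 → 3-byte form EE 8A A1 at offsets 4–6.
U+025F → 2-byte form C9 9F at offsets 7–8.
U+6FE6 → 3-byte form E6 BF A6 at offsets 9–11.
U+10332 → 4-byte form F0 90 8C B2 at offsets 12–15.
U+F043 → 3-byte form EF 81 83 at offsets 16–18.
Offset 18 falls in char 6's range; it's byte 3 of EF 81 83 = 0x83.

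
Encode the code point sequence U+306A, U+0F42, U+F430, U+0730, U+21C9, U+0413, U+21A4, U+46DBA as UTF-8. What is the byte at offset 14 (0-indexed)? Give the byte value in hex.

U+306A → 3-byte form E3 81 AA at offsets 0–2.
U+0F42 → 3-byte form E0 BD 82 at offsets 3–5.
U+F430 → 3-byte form EF 90 B0 at offsets 6–8.
U+0730 → 2-byte form DC B0 at offsets 9–10.
U+21C9 → 3-byte form E2 87 89 at offsets 11–13.
U+0413 → 2-byte form D0 93 at offsets 14–15.
Offset 14 falls in char 6's range; it's byte 1 of D0 93 = 0xD0.

0xD0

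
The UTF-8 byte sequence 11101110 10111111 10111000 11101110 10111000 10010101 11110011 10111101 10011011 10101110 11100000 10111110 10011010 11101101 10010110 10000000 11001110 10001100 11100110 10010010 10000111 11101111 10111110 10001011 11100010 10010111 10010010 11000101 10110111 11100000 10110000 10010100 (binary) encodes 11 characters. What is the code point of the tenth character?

Offset 0: leading byte 0xEE = 11101110 → 3-byte char #1 = EE BF B8.
Offset 3: leading byte 0xEE = 11101110 → 3-byte char #2 = EE B8 95.
Offset 6: leading byte 0xF3 = 11110011 → 4-byte char #3 = F3 BD 9B AE.
Offset 10: leading byte 0xE0 = 11100000 → 3-byte char #4 = E0 BE 9A.
Offset 13: leading byte 0xED = 11101101 → 3-byte char #5 = ED 96 80.
Offset 16: leading byte 0xCE = 11001110 → 2-byte char #6 = CE 8C.
Offset 18: leading byte 0xE6 = 11100110 → 3-byte char #7 = E6 92 87.
Offset 21: leading byte 0xEF = 11101111 → 3-byte char #8 = EF BE 8B.
Offset 24: leading byte 0xE2 = 11100010 → 3-byte char #9 = E2 97 92.
Offset 27: leading byte 0xC5 = 11000101 → 2-byte char #10 = C5 B7.
Leading byte 0xC5 = 11000101 matches 110xxxxx → 2-byte sequence.
Byte 1: 0xC5 = 11000101, payload 00101 (5 bits).
Byte 2: 0xB7 = 10110111 (10xxxxxx ✓), payload 110111.
Concatenate: 00101110111 = 0x177 (11 bits → U+0177).

U+0177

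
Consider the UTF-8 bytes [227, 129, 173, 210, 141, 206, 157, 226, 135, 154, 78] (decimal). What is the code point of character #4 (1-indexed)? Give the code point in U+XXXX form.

Offset 0: leading byte 0xE3 = 11100011 → 3-byte char #1 = E3 81 AD.
Offset 3: leading byte 0xD2 = 11010010 → 2-byte char #2 = D2 8D.
Offset 5: leading byte 0xCE = 11001110 → 2-byte char #3 = CE 9D.
Offset 7: leading byte 0xE2 = 11100010 → 3-byte char #4 = E2 87 9A.
Leading byte 0xE2 = 11100010 matches 1110xxxx → 3-byte sequence.
Byte 1: 0xE2 = 11100010, payload 0010 (4 bits).
Byte 2: 0x87 = 10000111 (10xxxxxx ✓), payload 000111.
Byte 3: 0x9A = 10011010 (10xxxxxx ✓), payload 011010.
Concatenate: 0010000111011010 = 0x21DA (16 bits → U+21DA).

U+21DA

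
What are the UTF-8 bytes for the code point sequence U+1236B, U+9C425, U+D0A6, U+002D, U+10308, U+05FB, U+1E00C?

U+1236B: 4-byte form → F0 92 8D AB.
U+9C425: 4-byte form → F2 9C 90 A5.
U+D0A6: 3-byte form → ED 82 A6.
U+002D: 1-byte form → 2D.
U+10308: 4-byte form → F0 90 8C 88.
U+05FB: 2-byte form → D7 BB.
U+1E00C: 4-byte form → F0 9E 80 8C.
Concatenated (22 bytes): F0 92 8D AB F2 9C 90 A5 ED 82 A6 2D F0 90 8C 88 D7 BB F0 9E 80 8C.

F0 92 8D AB F2 9C 90 A5 ED 82 A6 2D F0 90 8C 88 D7 BB F0 9E 80 8C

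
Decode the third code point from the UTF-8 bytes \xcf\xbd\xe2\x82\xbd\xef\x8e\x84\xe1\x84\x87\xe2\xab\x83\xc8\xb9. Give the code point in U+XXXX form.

U+F384

Offset 0: leading byte 0xCF = 11001111 → 2-byte char #1 = CF BD.
Offset 2: leading byte 0xE2 = 11100010 → 3-byte char #2 = E2 82 BD.
Offset 5: leading byte 0xEF = 11101111 → 3-byte char #3 = EF 8E 84.
Leading byte 0xEF = 11101111 matches 1110xxxx → 3-byte sequence.
Byte 1: 0xEF = 11101111, payload 1111 (4 bits).
Byte 2: 0x8E = 10001110 (10xxxxxx ✓), payload 001110.
Byte 3: 0x84 = 10000100 (10xxxxxx ✓), payload 000100.
Concatenate: 1111001110000100 = 0xF384 (16 bits → U+F384).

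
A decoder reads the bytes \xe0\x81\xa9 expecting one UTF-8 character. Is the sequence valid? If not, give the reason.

Leading byte 0xE0 = 11100000 → 3-byte form.
Continuation bytes all match 10xxxxxx. Payload decodes to 0x69.
But 0x69 < 0x800, the minimum for a 3-byte sequence — this is an overlong encoding.

invalid (overlong encoding)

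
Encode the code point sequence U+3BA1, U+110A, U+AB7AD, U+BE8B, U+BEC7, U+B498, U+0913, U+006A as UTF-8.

U+3BA1: 3-byte form → E3 AE A1.
U+110A: 3-byte form → E1 84 8A.
U+AB7AD: 4-byte form → F2 AB 9E AD.
U+BE8B: 3-byte form → EB BA 8B.
U+BEC7: 3-byte form → EB BB 87.
U+B498: 3-byte form → EB 92 98.
U+0913: 3-byte form → E0 A4 93.
U+006A: 1-byte form → 6A.
Concatenated (23 bytes): E3 AE A1 E1 84 8A F2 AB 9E AD EB BA 8B EB BB 87 EB 92 98 E0 A4 93 6A.

E3 AE A1 E1 84 8A F2 AB 9E AD EB BA 8B EB BB 87 EB 92 98 E0 A4 93 6A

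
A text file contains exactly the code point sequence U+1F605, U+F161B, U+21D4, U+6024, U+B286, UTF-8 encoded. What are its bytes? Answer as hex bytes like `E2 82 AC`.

F0 9F 98 85 F3 B1 98 9B E2 87 94 E6 80 A4 EB 8A 86

U+1F605: 4-byte form → F0 9F 98 85.
U+F161B: 4-byte form → F3 B1 98 9B.
U+21D4: 3-byte form → E2 87 94.
U+6024: 3-byte form → E6 80 A4.
U+B286: 3-byte form → EB 8A 86.
Concatenated (17 bytes): F0 9F 98 85 F3 B1 98 9B E2 87 94 E6 80 A4 EB 8A 86.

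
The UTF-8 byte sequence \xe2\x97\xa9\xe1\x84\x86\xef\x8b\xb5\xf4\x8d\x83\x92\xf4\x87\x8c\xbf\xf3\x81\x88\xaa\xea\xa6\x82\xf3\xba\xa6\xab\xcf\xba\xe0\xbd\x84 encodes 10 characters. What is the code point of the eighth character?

U+FA9AB

Offset 0: leading byte 0xE2 = 11100010 → 3-byte char #1 = E2 97 A9.
Offset 3: leading byte 0xE1 = 11100001 → 3-byte char #2 = E1 84 86.
Offset 6: leading byte 0xEF = 11101111 → 3-byte char #3 = EF 8B B5.
Offset 9: leading byte 0xF4 = 11110100 → 4-byte char #4 = F4 8D 83 92.
Offset 13: leading byte 0xF4 = 11110100 → 4-byte char #5 = F4 87 8C BF.
Offset 17: leading byte 0xF3 = 11110011 → 4-byte char #6 = F3 81 88 AA.
Offset 21: leading byte 0xEA = 11101010 → 3-byte char #7 = EA A6 82.
Offset 24: leading byte 0xF3 = 11110011 → 4-byte char #8 = F3 BA A6 AB.
Leading byte 0xF3 = 11110011 matches 11110xxx → 4-byte sequence.
Byte 1: 0xF3 = 11110011, payload 011 (3 bits).
Byte 2: 0xBA = 10111010 (10xxxxxx ✓), payload 111010.
Byte 3: 0xA6 = 10100110 (10xxxxxx ✓), payload 100110.
Byte 4: 0xAB = 10101011 (10xxxxxx ✓), payload 101011.
Concatenate: 011111010100110101011 = 0xFA9AB (21 bits → U+FA9AB).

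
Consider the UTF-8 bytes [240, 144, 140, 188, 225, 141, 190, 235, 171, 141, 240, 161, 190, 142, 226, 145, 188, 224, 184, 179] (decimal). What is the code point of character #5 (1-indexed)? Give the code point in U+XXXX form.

U+247C

Offset 0: leading byte 0xF0 = 11110000 → 4-byte char #1 = F0 90 8C BC.
Offset 4: leading byte 0xE1 = 11100001 → 3-byte char #2 = E1 8D BE.
Offset 7: leading byte 0xEB = 11101011 → 3-byte char #3 = EB AB 8D.
Offset 10: leading byte 0xF0 = 11110000 → 4-byte char #4 = F0 A1 BE 8E.
Offset 14: leading byte 0xE2 = 11100010 → 3-byte char #5 = E2 91 BC.
Leading byte 0xE2 = 11100010 matches 1110xxxx → 3-byte sequence.
Byte 1: 0xE2 = 11100010, payload 0010 (4 bits).
Byte 2: 0x91 = 10010001 (10xxxxxx ✓), payload 010001.
Byte 3: 0xBC = 10111100 (10xxxxxx ✓), payload 111100.
Concatenate: 0010010001111100 = 0x247C (16 bits → U+247C).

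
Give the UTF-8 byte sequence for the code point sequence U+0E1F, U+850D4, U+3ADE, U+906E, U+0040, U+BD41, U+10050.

E0 B8 9F F2 85 83 94 E3 AB 9E E9 81 AE 40 EB B5 81 F0 90 81 90

U+0E1F: 3-byte form → E0 B8 9F.
U+850D4: 4-byte form → F2 85 83 94.
U+3ADE: 3-byte form → E3 AB 9E.
U+906E: 3-byte form → E9 81 AE.
U+0040: 1-byte form → 40.
U+BD41: 3-byte form → EB B5 81.
U+10050: 4-byte form → F0 90 81 90.
Concatenated (21 bytes): E0 B8 9F F2 85 83 94 E3 AB 9E E9 81 AE 40 EB B5 81 F0 90 81 90.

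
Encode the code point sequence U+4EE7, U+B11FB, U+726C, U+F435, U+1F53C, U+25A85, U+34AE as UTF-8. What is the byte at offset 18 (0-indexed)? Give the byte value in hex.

U+4EE7 → 3-byte form E4 BB A7 at offsets 0–2.
U+B11FB → 4-byte form F2 B1 87 BB at offsets 3–6.
U+726C → 3-byte form E7 89 AC at offsets 7–9.
U+F435 → 3-byte form EF 90 B5 at offsets 10–12.
U+1F53C → 4-byte form F0 9F 94 BC at offsets 13–16.
U+25A85 → 4-byte form F0 A5 AA 85 at offsets 17–20.
Offset 18 falls in char 6's range; it's byte 2 of F0 A5 AA 85 = 0xA5.

0xA5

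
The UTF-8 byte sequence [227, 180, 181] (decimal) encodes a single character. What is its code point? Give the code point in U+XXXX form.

U+3D35

Leading byte 0xE3 = 11100011 matches 1110xxxx → 3-byte sequence.
Byte 1: 0xE3 = 11100011, payload 0011 (4 bits).
Byte 2: 0xB4 = 10110100 (10xxxxxx ✓), payload 110100.
Byte 3: 0xB5 = 10110101 (10xxxxxx ✓), payload 110101.
Concatenate: 0011110100110101 = 0x3D35 (16 bits → U+3D35).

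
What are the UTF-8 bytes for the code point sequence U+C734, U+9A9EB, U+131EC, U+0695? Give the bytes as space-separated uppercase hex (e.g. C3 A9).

U+C734: 3-byte form → EC 9C B4.
U+9A9EB: 4-byte form → F2 9A A7 AB.
U+131EC: 4-byte form → F0 93 87 AC.
U+0695: 2-byte form → DA 95.
Concatenated (13 bytes): EC 9C B4 F2 9A A7 AB F0 93 87 AC DA 95.

EC 9C B4 F2 9A A7 AB F0 93 87 AC DA 95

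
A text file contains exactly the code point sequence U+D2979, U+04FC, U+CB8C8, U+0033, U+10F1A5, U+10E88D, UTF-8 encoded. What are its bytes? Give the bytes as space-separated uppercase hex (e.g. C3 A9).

U+D2979: 4-byte form → F3 92 A5 B9.
U+04FC: 2-byte form → D3 BC.
U+CB8C8: 4-byte form → F3 8B A3 88.
U+0033: 1-byte form → 33.
U+10F1A5: 4-byte form → F4 8F 86 A5.
U+10E88D: 4-byte form → F4 8E A2 8D.
Concatenated (19 bytes): F3 92 A5 B9 D3 BC F3 8B A3 88 33 F4 8F 86 A5 F4 8E A2 8D.

F3 92 A5 B9 D3 BC F3 8B A3 88 33 F4 8F 86 A5 F4 8E A2 8D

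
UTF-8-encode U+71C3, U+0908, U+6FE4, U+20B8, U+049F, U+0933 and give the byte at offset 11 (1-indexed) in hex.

0x82

1-indexed offset 11 is 0-indexed offset 10.
U+71C3 → 3-byte form E7 87 83 at offsets 0–2.
U+0908 → 3-byte form E0 A4 88 at offsets 3–5.
U+6FE4 → 3-byte form E6 BF A4 at offsets 6–8.
U+20B8 → 3-byte form E2 82 B8 at offsets 9–11.
Offset 10 falls in char 4's range; it's byte 2 of E2 82 B8 = 0x82.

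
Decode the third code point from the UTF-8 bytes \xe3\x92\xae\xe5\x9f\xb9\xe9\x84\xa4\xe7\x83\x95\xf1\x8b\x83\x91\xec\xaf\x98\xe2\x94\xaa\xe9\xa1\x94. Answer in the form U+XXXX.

Offset 0: leading byte 0xE3 = 11100011 → 3-byte char #1 = E3 92 AE.
Offset 3: leading byte 0xE5 = 11100101 → 3-byte char #2 = E5 9F B9.
Offset 6: leading byte 0xE9 = 11101001 → 3-byte char #3 = E9 84 A4.
Leading byte 0xE9 = 11101001 matches 1110xxxx → 3-byte sequence.
Byte 1: 0xE9 = 11101001, payload 1001 (4 bits).
Byte 2: 0x84 = 10000100 (10xxxxxx ✓), payload 000100.
Byte 3: 0xA4 = 10100100 (10xxxxxx ✓), payload 100100.
Concatenate: 1001000100100100 = 0x9124 (16 bits → U+9124).

U+9124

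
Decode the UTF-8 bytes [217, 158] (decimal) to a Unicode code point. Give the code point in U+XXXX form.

U+065E

Leading byte 0xD9 = 11011001 matches 110xxxxx → 2-byte sequence.
Byte 1: 0xD9 = 11011001, payload 11001 (5 bits).
Byte 2: 0x9E = 10011110 (10xxxxxx ✓), payload 011110.
Concatenate: 11001011110 = 0x65E (11 bits → U+065E).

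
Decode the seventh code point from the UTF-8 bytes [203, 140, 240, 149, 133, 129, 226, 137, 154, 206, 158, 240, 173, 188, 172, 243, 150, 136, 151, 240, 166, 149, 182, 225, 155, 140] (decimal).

Offset 0: leading byte 0xCB = 11001011 → 2-byte char #1 = CB 8C.
Offset 2: leading byte 0xF0 = 11110000 → 4-byte char #2 = F0 95 85 81.
Offset 6: leading byte 0xE2 = 11100010 → 3-byte char #3 = E2 89 9A.
Offset 9: leading byte 0xCE = 11001110 → 2-byte char #4 = CE 9E.
Offset 11: leading byte 0xF0 = 11110000 → 4-byte char #5 = F0 AD BC AC.
Offset 15: leading byte 0xF3 = 11110011 → 4-byte char #6 = F3 96 88 97.
Offset 19: leading byte 0xF0 = 11110000 → 4-byte char #7 = F0 A6 95 B6.
Leading byte 0xF0 = 11110000 matches 11110xxx → 4-byte sequence.
Byte 1: 0xF0 = 11110000, payload 000 (3 bits).
Byte 2: 0xA6 = 10100110 (10xxxxxx ✓), payload 100110.
Byte 3: 0x95 = 10010101 (10xxxxxx ✓), payload 010101.
Byte 4: 0xB6 = 10110110 (10xxxxxx ✓), payload 110110.
Concatenate: 000100110010101110110 = 0x26576 (21 bits → U+26576).

U+26576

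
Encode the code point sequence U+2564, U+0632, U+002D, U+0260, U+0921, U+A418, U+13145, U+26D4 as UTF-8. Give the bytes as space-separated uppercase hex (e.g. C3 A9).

E2 95 A4 D8 B2 2D C9 A0 E0 A4 A1 EA 90 98 F0 93 85 85 E2 9B 94

U+2564: 3-byte form → E2 95 A4.
U+0632: 2-byte form → D8 B2.
U+002D: 1-byte form → 2D.
U+0260: 2-byte form → C9 A0.
U+0921: 3-byte form → E0 A4 A1.
U+A418: 3-byte form → EA 90 98.
U+13145: 4-byte form → F0 93 85 85.
U+26D4: 3-byte form → E2 9B 94.
Concatenated (21 bytes): E2 95 A4 D8 B2 2D C9 A0 E0 A4 A1 EA 90 98 F0 93 85 85 E2 9B 94.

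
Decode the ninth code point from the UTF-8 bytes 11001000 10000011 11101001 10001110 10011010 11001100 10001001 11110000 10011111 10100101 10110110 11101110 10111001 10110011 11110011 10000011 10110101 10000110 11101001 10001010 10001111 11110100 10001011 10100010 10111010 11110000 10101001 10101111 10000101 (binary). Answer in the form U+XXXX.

U+29BC5

Offset 0: leading byte 0xC8 = 11001000 → 2-byte char #1 = C8 83.
Offset 2: leading byte 0xE9 = 11101001 → 3-byte char #2 = E9 8E 9A.
Offset 5: leading byte 0xCC = 11001100 → 2-byte char #3 = CC 89.
Offset 7: leading byte 0xF0 = 11110000 → 4-byte char #4 = F0 9F A5 B6.
Offset 11: leading byte 0xEE = 11101110 → 3-byte char #5 = EE B9 B3.
Offset 14: leading byte 0xF3 = 11110011 → 4-byte char #6 = F3 83 B5 86.
Offset 18: leading byte 0xE9 = 11101001 → 3-byte char #7 = E9 8A 8F.
Offset 21: leading byte 0xF4 = 11110100 → 4-byte char #8 = F4 8B A2 BA.
Offset 25: leading byte 0xF0 = 11110000 → 4-byte char #9 = F0 A9 AF 85.
Leading byte 0xF0 = 11110000 matches 11110xxx → 4-byte sequence.
Byte 1: 0xF0 = 11110000, payload 000 (3 bits).
Byte 2: 0xA9 = 10101001 (10xxxxxx ✓), payload 101001.
Byte 3: 0xAF = 10101111 (10xxxxxx ✓), payload 101111.
Byte 4: 0x85 = 10000101 (10xxxxxx ✓), payload 000101.
Concatenate: 000101001101111000101 = 0x29BC5 (21 bits → U+29BC5).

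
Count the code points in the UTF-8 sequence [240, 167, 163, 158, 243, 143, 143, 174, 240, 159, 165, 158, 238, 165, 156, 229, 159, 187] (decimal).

5

Byte at offset 0: 0xF0 = 11110000 → 4-byte char (#1). Advance 4.
Byte at offset 4: 0xF3 = 11110011 → 4-byte char (#2). Advance 4.
Byte at offset 8: 0xF0 = 11110000 → 4-byte char (#3). Advance 4.
Byte at offset 12: 0xEE = 11101110 → 3-byte char (#4). Advance 3.
Byte at offset 15: 0xE5 = 11100101 → 3-byte char (#5). Advance 3.
Reached end at offset 18 after 5 code points.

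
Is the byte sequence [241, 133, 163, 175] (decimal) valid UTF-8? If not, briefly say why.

valid

Leading byte 0xF1 = 11110001 → 4-byte form.
Continuation bytes 0x85=10000101, 0xA3=10100011, 0xAF=10101111 all match 10xxxxxx.
Decoded value 0x458EF is ≥ 0x10000 (shortest form) and not a surrogate.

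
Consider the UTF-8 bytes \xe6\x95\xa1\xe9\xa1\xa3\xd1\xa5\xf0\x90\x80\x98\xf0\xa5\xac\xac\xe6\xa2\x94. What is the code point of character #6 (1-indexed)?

Offset 0: leading byte 0xE6 = 11100110 → 3-byte char #1 = E6 95 A1.
Offset 3: leading byte 0xE9 = 11101001 → 3-byte char #2 = E9 A1 A3.
Offset 6: leading byte 0xD1 = 11010001 → 2-byte char #3 = D1 A5.
Offset 8: leading byte 0xF0 = 11110000 → 4-byte char #4 = F0 90 80 98.
Offset 12: leading byte 0xF0 = 11110000 → 4-byte char #5 = F0 A5 AC AC.
Offset 16: leading byte 0xE6 = 11100110 → 3-byte char #6 = E6 A2 94.
Leading byte 0xE6 = 11100110 matches 1110xxxx → 3-byte sequence.
Byte 1: 0xE6 = 11100110, payload 0110 (4 bits).
Byte 2: 0xA2 = 10100010 (10xxxxxx ✓), payload 100010.
Byte 3: 0x94 = 10010100 (10xxxxxx ✓), payload 010100.
Concatenate: 0110100010010100 = 0x6894 (16 bits → U+6894).

U+6894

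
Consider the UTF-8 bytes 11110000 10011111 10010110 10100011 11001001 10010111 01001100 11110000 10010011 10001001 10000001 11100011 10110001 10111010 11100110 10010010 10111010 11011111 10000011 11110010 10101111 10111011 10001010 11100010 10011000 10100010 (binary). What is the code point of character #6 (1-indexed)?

U+64BA

Offset 0: leading byte 0xF0 = 11110000 → 4-byte char #1 = F0 9F 96 A3.
Offset 4: leading byte 0xC9 = 11001001 → 2-byte char #2 = C9 97.
Offset 6: leading byte 0x4C = 01001100 → 1-byte char #3 = 4C.
Offset 7: leading byte 0xF0 = 11110000 → 4-byte char #4 = F0 93 89 81.
Offset 11: leading byte 0xE3 = 11100011 → 3-byte char #5 = E3 B1 BA.
Offset 14: leading byte 0xE6 = 11100110 → 3-byte char #6 = E6 92 BA.
Leading byte 0xE6 = 11100110 matches 1110xxxx → 3-byte sequence.
Byte 1: 0xE6 = 11100110, payload 0110 (4 bits).
Byte 2: 0x92 = 10010010 (10xxxxxx ✓), payload 010010.
Byte 3: 0xBA = 10111010 (10xxxxxx ✓), payload 111010.
Concatenate: 0110010010111010 = 0x64BA (16 bits → U+64BA).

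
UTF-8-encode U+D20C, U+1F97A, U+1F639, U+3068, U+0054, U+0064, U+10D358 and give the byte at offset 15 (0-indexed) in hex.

0x64

U+D20C → 3-byte form ED 88 8C at offsets 0–2.
U+1F97A → 4-byte form F0 9F A5 BA at offsets 3–6.
U+1F639 → 4-byte form F0 9F 98 B9 at offsets 7–10.
U+3068 → 3-byte form E3 81 A8 at offsets 11–13.
U+0054 → 1-byte form 54 at offsets 14–14.
U+0064 → 1-byte form 64 at offsets 15–15.
Offset 15 falls in char 6's range; it's byte 1 of 64 = 0x64.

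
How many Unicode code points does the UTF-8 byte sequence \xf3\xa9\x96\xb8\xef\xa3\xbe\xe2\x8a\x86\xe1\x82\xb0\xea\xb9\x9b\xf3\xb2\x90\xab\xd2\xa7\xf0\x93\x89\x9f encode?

8

Byte at offset 0: 0xF3 = 11110011 → 4-byte char (#1). Advance 4.
Byte at offset 4: 0xEF = 11101111 → 3-byte char (#2). Advance 3.
Byte at offset 7: 0xE2 = 11100010 → 3-byte char (#3). Advance 3.
Byte at offset 10: 0xE1 = 11100001 → 3-byte char (#4). Advance 3.
Byte at offset 13: 0xEA = 11101010 → 3-byte char (#5). Advance 3.
Byte at offset 16: 0xF3 = 11110011 → 4-byte char (#6). Advance 4.
Byte at offset 20: 0xD2 = 11010010 → 2-byte char (#7). Advance 2.
Byte at offset 22: 0xF0 = 11110000 → 4-byte char (#8). Advance 4.
Reached end at offset 26 after 8 code points.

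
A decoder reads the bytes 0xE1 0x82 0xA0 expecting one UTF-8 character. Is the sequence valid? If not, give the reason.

Leading byte 0xE1 = 11100001 → 3-byte form.
Continuation bytes 0x82=10000010, 0xA0=10100000 all match 10xxxxxx.
Decoded value 0x10A0 is ≥ 0x800 (shortest form) and not a surrogate.

valid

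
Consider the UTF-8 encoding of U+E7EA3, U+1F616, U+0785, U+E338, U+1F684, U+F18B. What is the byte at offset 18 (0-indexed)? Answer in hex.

U+E7EA3 → 4-byte form F3 A7 BA A3 at offsets 0–3.
U+1F616 → 4-byte form F0 9F 98 96 at offsets 4–7.
U+0785 → 2-byte form DE 85 at offsets 8–9.
U+E338 → 3-byte form EE 8C B8 at offsets 10–12.
U+1F684 → 4-byte form F0 9F 9A 84 at offsets 13–16.
U+F18B → 3-byte form EF 86 8B at offsets 17–19.
Offset 18 falls in char 6's range; it's byte 2 of EF 86 8B = 0x86.

0x86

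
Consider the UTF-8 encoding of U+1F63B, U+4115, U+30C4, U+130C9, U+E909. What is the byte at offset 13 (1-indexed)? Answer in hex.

0x83

1-indexed offset 13 is 0-indexed offset 12.
U+1F63B → 4-byte form F0 9F 98 BB at offsets 0–3.
U+4115 → 3-byte form E4 84 95 at offsets 4–6.
U+30C4 → 3-byte form E3 83 84 at offsets 7–9.
U+130C9 → 4-byte form F0 93 83 89 at offsets 10–13.
Offset 12 falls in char 4's range; it's byte 3 of F0 93 83 89 = 0x83.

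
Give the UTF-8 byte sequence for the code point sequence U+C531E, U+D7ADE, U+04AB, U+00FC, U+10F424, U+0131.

U+C531E: 4-byte form → F3 85 8C 9E.
U+D7ADE: 4-byte form → F3 97 AB 9E.
U+04AB: 2-byte form → D2 AB.
U+00FC: 2-byte form → C3 BC.
U+10F424: 4-byte form → F4 8F 90 A4.
U+0131: 2-byte form → C4 B1.
Concatenated (18 bytes): F3 85 8C 9E F3 97 AB 9E D2 AB C3 BC F4 8F 90 A4 C4 B1.

F3 85 8C 9E F3 97 AB 9E D2 AB C3 BC F4 8F 90 A4 C4 B1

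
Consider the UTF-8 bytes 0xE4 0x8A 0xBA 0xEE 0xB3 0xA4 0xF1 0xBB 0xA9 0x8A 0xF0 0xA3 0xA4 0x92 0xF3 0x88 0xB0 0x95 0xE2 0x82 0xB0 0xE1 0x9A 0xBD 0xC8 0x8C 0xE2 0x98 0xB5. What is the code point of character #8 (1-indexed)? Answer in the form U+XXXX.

Offset 0: leading byte 0xE4 = 11100100 → 3-byte char #1 = E4 8A BA.
Offset 3: leading byte 0xEE = 11101110 → 3-byte char #2 = EE B3 A4.
Offset 6: leading byte 0xF1 = 11110001 → 4-byte char #3 = F1 BB A9 8A.
Offset 10: leading byte 0xF0 = 11110000 → 4-byte char #4 = F0 A3 A4 92.
Offset 14: leading byte 0xF3 = 11110011 → 4-byte char #5 = F3 88 B0 95.
Offset 18: leading byte 0xE2 = 11100010 → 3-byte char #6 = E2 82 B0.
Offset 21: leading byte 0xE1 = 11100001 → 3-byte char #7 = E1 9A BD.
Offset 24: leading byte 0xC8 = 11001000 → 2-byte char #8 = C8 8C.
Leading byte 0xC8 = 11001000 matches 110xxxxx → 2-byte sequence.
Byte 1: 0xC8 = 11001000, payload 01000 (5 bits).
Byte 2: 0x8C = 10001100 (10xxxxxx ✓), payload 001100.
Concatenate: 01000001100 = 0x20C (11 bits → U+020C).

U+020C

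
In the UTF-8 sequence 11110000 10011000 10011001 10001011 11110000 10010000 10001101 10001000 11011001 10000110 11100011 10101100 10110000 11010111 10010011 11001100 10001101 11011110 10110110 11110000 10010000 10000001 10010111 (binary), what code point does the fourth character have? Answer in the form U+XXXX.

U+3B30

Offset 0: leading byte 0xF0 = 11110000 → 4-byte char #1 = F0 98 99 8B.
Offset 4: leading byte 0xF0 = 11110000 → 4-byte char #2 = F0 90 8D 88.
Offset 8: leading byte 0xD9 = 11011001 → 2-byte char #3 = D9 86.
Offset 10: leading byte 0xE3 = 11100011 → 3-byte char #4 = E3 AC B0.
Leading byte 0xE3 = 11100011 matches 1110xxxx → 3-byte sequence.
Byte 1: 0xE3 = 11100011, payload 0011 (4 bits).
Byte 2: 0xAC = 10101100 (10xxxxxx ✓), payload 101100.
Byte 3: 0xB0 = 10110000 (10xxxxxx ✓), payload 110000.
Concatenate: 0011101100110000 = 0x3B30 (16 bits → U+3B30).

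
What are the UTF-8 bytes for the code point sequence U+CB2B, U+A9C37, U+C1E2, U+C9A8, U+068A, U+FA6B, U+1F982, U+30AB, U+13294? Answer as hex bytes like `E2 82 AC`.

EC AC AB F2 A9 B0 B7 EC 87 A2 EC A6 A8 DA 8A EF A9 AB F0 9F A6 82 E3 82 AB F0 93 8A 94

U+CB2B: 3-byte form → EC AC AB.
U+A9C37: 4-byte form → F2 A9 B0 B7.
U+C1E2: 3-byte form → EC 87 A2.
U+C9A8: 3-byte form → EC A6 A8.
U+068A: 2-byte form → DA 8A.
U+FA6B: 3-byte form → EF A9 AB.
U+1F982: 4-byte form → F0 9F A6 82.
U+30AB: 3-byte form → E3 82 AB.
U+13294: 4-byte form → F0 93 8A 94.
Concatenated (29 bytes): EC AC AB F2 A9 B0 B7 EC 87 A2 EC A6 A8 DA 8A EF A9 AB F0 9F A6 82 E3 82 AB F0 93 8A 94.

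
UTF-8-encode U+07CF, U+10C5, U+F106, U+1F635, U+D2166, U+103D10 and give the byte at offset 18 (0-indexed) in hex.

0xB4

U+07CF → 2-byte form DF 8F at offsets 0–1.
U+10C5 → 3-byte form E1 83 85 at offsets 2–4.
U+F106 → 3-byte form EF 84 86 at offsets 5–7.
U+1F635 → 4-byte form F0 9F 98 B5 at offsets 8–11.
U+D2166 → 4-byte form F3 92 85 A6 at offsets 12–15.
U+103D10 → 4-byte form F4 83 B4 90 at offsets 16–19.
Offset 18 falls in char 6's range; it's byte 3 of F4 83 B4 90 = 0xB4.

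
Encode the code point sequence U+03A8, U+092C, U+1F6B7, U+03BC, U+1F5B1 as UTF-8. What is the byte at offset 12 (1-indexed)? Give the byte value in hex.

0xF0

1-indexed offset 12 is 0-indexed offset 11.
U+03A8 → 2-byte form CE A8 at offsets 0–1.
U+092C → 3-byte form E0 A4 AC at offsets 2–4.
U+1F6B7 → 4-byte form F0 9F 9A B7 at offsets 5–8.
U+03BC → 2-byte form CE BC at offsets 9–10.
U+1F5B1 → 4-byte form F0 9F 96 B1 at offsets 11–14.
Offset 11 falls in char 5's range; it's byte 1 of F0 9F 96 B1 = 0xF0.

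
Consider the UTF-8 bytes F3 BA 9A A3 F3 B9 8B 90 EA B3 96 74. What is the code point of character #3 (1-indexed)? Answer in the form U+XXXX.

Offset 0: leading byte 0xF3 = 11110011 → 4-byte char #1 = F3 BA 9A A3.
Offset 4: leading byte 0xF3 = 11110011 → 4-byte char #2 = F3 B9 8B 90.
Offset 8: leading byte 0xEA = 11101010 → 3-byte char #3 = EA B3 96.
Leading byte 0xEA = 11101010 matches 1110xxxx → 3-byte sequence.
Byte 1: 0xEA = 11101010, payload 1010 (4 bits).
Byte 2: 0xB3 = 10110011 (10xxxxxx ✓), payload 110011.
Byte 3: 0x96 = 10010110 (10xxxxxx ✓), payload 010110.
Concatenate: 1010110011010110 = 0xACD6 (16 bits → U+ACD6).

U+ACD6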